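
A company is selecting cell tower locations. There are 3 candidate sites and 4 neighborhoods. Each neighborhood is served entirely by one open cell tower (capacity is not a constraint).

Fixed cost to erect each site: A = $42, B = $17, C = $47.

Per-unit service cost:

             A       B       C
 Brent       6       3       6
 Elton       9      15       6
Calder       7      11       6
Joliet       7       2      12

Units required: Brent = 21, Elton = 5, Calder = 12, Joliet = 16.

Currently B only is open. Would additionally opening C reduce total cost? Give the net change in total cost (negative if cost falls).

Current service cost with {B}: 302.
Adding C: each neighborhood re-picks its cheapest; new service cost 197, saving 105.
Extra fixed cost: 47. Net change = 47 − 105 = -58.
(Totals: 319 → 261.)

Yes — net change −58 (cost falls by 58).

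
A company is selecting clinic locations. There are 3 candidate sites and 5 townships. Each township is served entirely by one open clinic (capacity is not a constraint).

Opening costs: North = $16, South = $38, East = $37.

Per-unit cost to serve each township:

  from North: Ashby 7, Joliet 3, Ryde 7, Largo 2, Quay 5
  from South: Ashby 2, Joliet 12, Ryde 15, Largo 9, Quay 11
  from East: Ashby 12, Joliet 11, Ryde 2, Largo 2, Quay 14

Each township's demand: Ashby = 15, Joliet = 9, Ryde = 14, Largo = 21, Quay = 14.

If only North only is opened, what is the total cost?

Each township is assigned to its cheapest site among the open ones.
{North}: Ashby→North 7·15=105, Joliet→North 3·9=27, Ryde→North 7·14=98, Largo→North 2·21=42, Quay→North 5·14=70. Service 342; fixed 16; total 358.

Total cost: 358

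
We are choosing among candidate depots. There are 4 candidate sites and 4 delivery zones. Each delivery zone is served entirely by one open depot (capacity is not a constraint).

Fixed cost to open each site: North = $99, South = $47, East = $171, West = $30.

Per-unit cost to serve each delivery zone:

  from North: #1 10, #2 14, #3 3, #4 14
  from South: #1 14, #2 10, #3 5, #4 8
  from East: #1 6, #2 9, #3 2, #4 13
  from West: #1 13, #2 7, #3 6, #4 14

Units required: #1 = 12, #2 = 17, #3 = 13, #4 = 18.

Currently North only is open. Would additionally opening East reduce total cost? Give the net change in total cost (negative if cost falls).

Current service cost with {North}: 649.
Adding East: each delivery zone re-picks its cheapest; new service cost 485, saving 164.
Extra fixed cost: 171. Net change = 171 − 164 = 7.
(Totals: 748 → 755.)

No — net change +7 (cost rises by 7).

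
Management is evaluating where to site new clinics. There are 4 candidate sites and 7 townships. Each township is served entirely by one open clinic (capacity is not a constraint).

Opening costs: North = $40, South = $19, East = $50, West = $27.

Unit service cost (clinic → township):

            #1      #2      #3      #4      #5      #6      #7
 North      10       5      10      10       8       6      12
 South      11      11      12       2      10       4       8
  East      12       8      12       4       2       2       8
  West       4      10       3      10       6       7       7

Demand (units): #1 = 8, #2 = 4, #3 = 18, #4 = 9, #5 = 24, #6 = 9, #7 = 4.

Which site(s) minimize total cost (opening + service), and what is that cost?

Open East and West; minimum total cost 325.

For any fixed open set, each township goes to its cheapest open site; total = fixed + service.
{East, West}: #1→West 4·8=32, #2→East 8·4=32, #3→West 3·18=54, #4→East 4·9=36, #5→East 2·24=48, #6→East 2·9=18, #7→West 7·4=28. Service 248; fixed 77; total 325.
{South, East, West}: service 230 + fixed 96 = 326
{North, East, West}: service 236 + fixed 117 = 353
{North, South, East, West}: service 218 + fixed 136 = 354
No other subset beats 325.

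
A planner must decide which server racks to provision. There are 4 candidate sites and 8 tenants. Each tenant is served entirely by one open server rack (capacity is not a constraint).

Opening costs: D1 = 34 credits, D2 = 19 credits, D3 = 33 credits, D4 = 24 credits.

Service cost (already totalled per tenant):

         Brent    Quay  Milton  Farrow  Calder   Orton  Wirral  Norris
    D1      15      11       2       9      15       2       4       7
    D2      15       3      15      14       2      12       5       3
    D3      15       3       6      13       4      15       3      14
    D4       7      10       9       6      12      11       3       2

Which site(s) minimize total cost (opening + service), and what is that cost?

For any fixed open set, each tenant goes to its cheapest open site; total = fixed + service.
{D4}: Brent→D4 7, Quay→D4 10, Milton→D4 9, Farrow→D4 6, Calder→D4 12, Orton→D4 11, Wirral→D4 3, Norris→D4 2. Service 60; fixed 24; total 84.
{D2, D4}: Brent→D4 7, Quay→D2 3, Milton→D4 9, Farrow→D4 6, Calder→D2 2, Orton→D4 11, Wirral→D4 3, Norris→D4 2. Service 43; fixed 43; total 86.
{D2}: service 69 + fixed 19 = 88
{D1, D2, D3, D4}: Brent→D4 7, Quay→D2 3, Milton→D1 2, Farrow→D4 6, Calder→D2 2, Orton→D1 2, Wirral→D3 3, Norris→D4 2. Service 27; fixed 110; total 137.
(All 15 nonempty subsets were checked; D4 only is lowest.)

Open D4 only; minimum total cost 84.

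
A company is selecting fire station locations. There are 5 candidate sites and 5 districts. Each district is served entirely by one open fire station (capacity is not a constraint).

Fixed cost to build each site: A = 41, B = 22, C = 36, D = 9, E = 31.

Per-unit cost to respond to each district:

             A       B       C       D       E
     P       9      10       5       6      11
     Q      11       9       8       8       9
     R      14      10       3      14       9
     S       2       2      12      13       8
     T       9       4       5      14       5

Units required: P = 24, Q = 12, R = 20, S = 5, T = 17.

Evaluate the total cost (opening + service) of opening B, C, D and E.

Total cost: 452

Each district is assigned to its cheapest site among the open ones.
{B, C, D, E}: P→C 5·24=120, Q→C 8·12=96, R→C 3·20=60, S→B 2·5=10, T→B 4·17=68. Service 354; fixed 98; total 452.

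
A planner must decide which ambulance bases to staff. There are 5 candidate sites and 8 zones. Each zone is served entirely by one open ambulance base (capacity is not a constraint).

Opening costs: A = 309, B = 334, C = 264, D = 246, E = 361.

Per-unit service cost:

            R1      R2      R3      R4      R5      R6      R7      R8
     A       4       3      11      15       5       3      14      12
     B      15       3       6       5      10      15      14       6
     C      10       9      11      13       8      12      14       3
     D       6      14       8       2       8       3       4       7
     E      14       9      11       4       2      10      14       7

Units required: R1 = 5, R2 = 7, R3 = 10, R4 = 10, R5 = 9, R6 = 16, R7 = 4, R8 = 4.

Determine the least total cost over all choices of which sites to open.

Minimum total cost: 638

For any fixed open set, each zone goes to its cheapest open site; total = fixed + service.
{D}: R1→D 6·5=30, R2→D 14·7=98, R3→D 8·10=80, R4→D 2·10=20, R5→D 8·9=72, R6→D 3·16=48, R7→D 4·4=16, R8→D 7·4=28. Service 392; fixed 246; total 638.
{A}: service 498 + fixed 309 = 807
{A, D}: service 278 + fixed 555 = 833
{A, B, C, D, E}: service 215 + fixed 1514 = 1729
No other subset beats 638.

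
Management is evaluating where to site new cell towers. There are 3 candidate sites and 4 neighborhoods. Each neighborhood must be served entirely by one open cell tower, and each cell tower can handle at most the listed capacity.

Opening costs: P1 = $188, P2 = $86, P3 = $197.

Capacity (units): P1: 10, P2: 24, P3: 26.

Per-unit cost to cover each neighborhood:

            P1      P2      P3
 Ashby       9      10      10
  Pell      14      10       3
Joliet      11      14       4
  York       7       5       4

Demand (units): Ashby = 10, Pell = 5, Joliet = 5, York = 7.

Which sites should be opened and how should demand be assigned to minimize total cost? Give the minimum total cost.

Minimum total cost: 446

Open {P2, P3}: Ashby→P2 10·10=100, Pell→P3 3·5=15, Joliet→P3 4·5=20, York→P3 4·7=28.
Loads: P2 carries 10/24, P3 carries 17/26. Service 163; fixed 283; total 446.
Next best feasible plan costs 453.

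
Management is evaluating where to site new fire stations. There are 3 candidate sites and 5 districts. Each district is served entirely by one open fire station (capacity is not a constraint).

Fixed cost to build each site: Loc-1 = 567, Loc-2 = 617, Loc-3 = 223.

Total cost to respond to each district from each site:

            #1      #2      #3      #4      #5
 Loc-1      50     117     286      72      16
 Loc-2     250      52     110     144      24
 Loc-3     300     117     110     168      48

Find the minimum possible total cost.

Minimum total cost: 966

For any fixed open set, each district goes to its cheapest open site; total = fixed + service.
{Loc-3}: #1→Loc-3 300, #2→Loc-3 117, #3→Loc-3 110, #4→Loc-3 168, #5→Loc-3 48. Service 743; fixed 223; total 966.
{Loc-1}: #1→Loc-1 50, #2→Loc-1 117, #3→Loc-1 286, #4→Loc-1 72, #5→Loc-1 16. Service 541; fixed 567; total 1108.
{Loc-1, Loc-3}: #1→Loc-1 50, #2→Loc-1 117, #3→Loc-3 110, #4→Loc-1 72, #5→Loc-1 16. Service 365; fixed 790; total 1155.
{Loc-1, Loc-2, Loc-3}: #1→Loc-1 50, #2→Loc-2 52, #3→Loc-2 110, #4→Loc-1 72, #5→Loc-1 16. Service 300; fixed 1407; total 1707.
No other subset beats 966.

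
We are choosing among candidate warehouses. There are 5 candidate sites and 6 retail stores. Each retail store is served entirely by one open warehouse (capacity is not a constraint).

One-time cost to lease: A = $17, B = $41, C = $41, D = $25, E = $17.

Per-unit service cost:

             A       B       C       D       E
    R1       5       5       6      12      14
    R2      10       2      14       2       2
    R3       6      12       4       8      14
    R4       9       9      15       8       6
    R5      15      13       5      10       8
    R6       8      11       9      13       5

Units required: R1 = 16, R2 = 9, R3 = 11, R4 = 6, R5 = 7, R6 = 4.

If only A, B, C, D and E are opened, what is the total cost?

Total cost: 374

Each retail store is assigned to its cheapest site among the open ones.
{A, B, C, D, E}: R1→A 5·16=80, R2→B 2·9=18, R3→C 4·11=44, R4→E 6·6=36, R5→C 5·7=35, R6→E 5·4=20. Service 233; fixed 141; total 374.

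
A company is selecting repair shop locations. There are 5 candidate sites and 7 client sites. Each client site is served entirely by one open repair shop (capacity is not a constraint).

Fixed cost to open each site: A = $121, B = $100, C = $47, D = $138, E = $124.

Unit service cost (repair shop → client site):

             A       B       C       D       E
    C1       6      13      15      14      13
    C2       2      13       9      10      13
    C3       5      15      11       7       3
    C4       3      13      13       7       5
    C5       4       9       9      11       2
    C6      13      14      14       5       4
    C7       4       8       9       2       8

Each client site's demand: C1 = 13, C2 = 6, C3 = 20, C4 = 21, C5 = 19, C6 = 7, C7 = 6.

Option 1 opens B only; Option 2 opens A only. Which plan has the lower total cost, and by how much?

Option 2 is cheaper by 672.

Option 1: {B}: C1→B 13·13=169, C2→B 13·6=78, C3→B 15·20=300, C4→B 13·21=273, C5→B 9·19=171, C6→B 14·7=98, C7→B 8·6=48. Service 1137; fixed 100; total 1237.
Option 2: {A}: C1→A 6·13=78, C2→A 2·6=12, C3→A 5·20=100, C4→A 3·21=63, C5→A 4·19=76, C6→A 13·7=91, C7→A 4·6=24. Service 444; fixed 121; total 565.
Difference: |1237 − 565| = 672.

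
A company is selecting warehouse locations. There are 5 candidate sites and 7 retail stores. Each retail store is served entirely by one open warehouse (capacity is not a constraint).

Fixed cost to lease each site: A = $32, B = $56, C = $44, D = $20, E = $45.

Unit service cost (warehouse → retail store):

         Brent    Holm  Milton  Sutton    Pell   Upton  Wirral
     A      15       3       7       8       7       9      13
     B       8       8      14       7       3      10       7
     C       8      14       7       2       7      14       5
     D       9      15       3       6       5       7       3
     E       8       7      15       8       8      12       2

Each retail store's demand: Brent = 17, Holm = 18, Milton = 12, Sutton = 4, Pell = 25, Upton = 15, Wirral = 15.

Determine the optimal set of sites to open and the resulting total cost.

Open A, B and D; minimum total cost 583.

For any fixed open set, each retail store goes to its cheapest open site; total = fixed + service.
{A, B, D}: Brent→B 8·17=136, Holm→A 3·18=54, Milton→D 3·12=36, Sutton→D 6·4=24, Pell→B 3·25=75, Upton→D 7·15=105, Wirral→D 3·15=45. Service 475; fixed 108; total 583.
{A, D}: Brent→D 9·17=153, Holm→A 3·18=54, Milton→D 3·12=36, Sutton→D 6·4=24, Pell→D 5·25=125, Upton→D 7·15=105, Wirral→D 3·15=45. Service 542; fixed 52; total 594.
{A, C, D}: Brent→C 8·17=136, Holm→A 3·18=54, Milton→D 3·12=36, Sutton→C 2·4=8, Pell→D 5·25=125, Upton→D 7·15=105, Wirral→D 3·15=45. Service 509; fixed 96; total 605.
{A, B, C, D, E}: service 444 + fixed 197 = 641
No other subset beats 583.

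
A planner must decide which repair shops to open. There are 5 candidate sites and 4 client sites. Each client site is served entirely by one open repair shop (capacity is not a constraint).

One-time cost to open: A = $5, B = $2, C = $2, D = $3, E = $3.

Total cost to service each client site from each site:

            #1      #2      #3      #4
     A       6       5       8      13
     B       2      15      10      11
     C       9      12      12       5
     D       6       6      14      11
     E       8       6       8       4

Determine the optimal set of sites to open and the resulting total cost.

For any fixed open set, each client site goes to its cheapest open site; total = fixed + service.
{B, E}: #1→B 2, #2→E 6, #3→E 8, #4→E 4. Service 20; fixed 5; total 25.
{B, C, E}: #1→B 2, #2→E 6, #3→E 8, #4→E 4. Service 20; fixed 7; total 27.
{B, D, E}: #1→B 2, #2→D 6, #3→E 8, #4→E 4. Service 20; fixed 8; total 28.
{A, B, C, D, E}: #1→B 2, #2→A 5, #3→A 8, #4→E 4. Service 19; fixed 15; total 34.
No other subset beats 25.

Open B and E; minimum total cost 25.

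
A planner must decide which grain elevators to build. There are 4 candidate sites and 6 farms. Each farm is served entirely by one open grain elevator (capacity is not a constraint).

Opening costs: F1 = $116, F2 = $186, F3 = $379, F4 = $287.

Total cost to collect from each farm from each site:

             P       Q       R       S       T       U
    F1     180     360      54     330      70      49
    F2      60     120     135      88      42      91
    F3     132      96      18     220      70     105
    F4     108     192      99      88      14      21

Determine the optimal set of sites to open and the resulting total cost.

Open F1 and F2; minimum total cost 715.

For any fixed open set, each farm goes to its cheapest open site; total = fixed + service.
{F1, F2}: P→F2 60, Q→F2 120, R→F1 54, S→F2 88, T→F2 42, U→F1 49. Service 413; fixed 302; total 715.
{F2}: service 536 + fixed 186 = 722
{F4}: P→F4 108, Q→F4 192, R→F4 99, S→F4 88, T→F4 14, U→F4 21. Service 522; fixed 287; total 809.
{F1, F2, F3, F4}: P→F2 60, Q→F3 96, R→F3 18, S→F2 88, T→F4 14, U→F4 21. Service 297; fixed 968; total 1265.
No other subset beats 715.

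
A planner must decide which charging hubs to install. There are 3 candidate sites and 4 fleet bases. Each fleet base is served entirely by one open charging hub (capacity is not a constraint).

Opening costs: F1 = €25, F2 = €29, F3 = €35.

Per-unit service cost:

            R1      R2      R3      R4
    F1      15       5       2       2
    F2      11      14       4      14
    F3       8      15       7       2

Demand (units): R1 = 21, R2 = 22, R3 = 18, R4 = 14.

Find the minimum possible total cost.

For any fixed open set, each fleet base goes to its cheapest open site; total = fixed + service.
{F1, F3}: R1→F3 8·21=168, R2→F1 5·22=110, R3→F1 2·18=36, R4→F1 2·14=28. Service 342; fixed 60; total 402.
{F1, F2, F3}: service 342 + fixed 89 = 431
{F1, F2}: service 405 + fixed 54 = 459
{F1}: R1→F1 15·21=315, R2→F1 5·22=110, R3→F1 2·18=36, R4→F1 2·14=28. Service 489; fixed 25; total 514.
No other subset beats 402.

Minimum total cost: 402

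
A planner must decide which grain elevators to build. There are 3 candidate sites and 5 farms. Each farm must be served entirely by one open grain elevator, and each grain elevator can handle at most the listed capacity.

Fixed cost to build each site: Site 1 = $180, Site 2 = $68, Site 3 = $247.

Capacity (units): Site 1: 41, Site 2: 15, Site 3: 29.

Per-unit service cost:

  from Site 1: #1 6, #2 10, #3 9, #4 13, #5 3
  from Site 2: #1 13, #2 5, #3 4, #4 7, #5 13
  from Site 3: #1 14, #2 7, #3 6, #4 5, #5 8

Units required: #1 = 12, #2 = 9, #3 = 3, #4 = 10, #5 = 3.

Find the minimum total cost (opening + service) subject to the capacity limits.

Minimum total cost: 501

Open {Site 1, Site 2}: #1→Site 1 6·12=72, #2→Site 1 10·9=90, #3→Site 2 4·3=12, #4→Site 2 7·10=70, #5→Site 1 3·3=9.
Loads: Site 1 carries 24/41, Site 2 carries 13/15. Service 253; fixed 248; total 501.
Next best feasible plan costs 508.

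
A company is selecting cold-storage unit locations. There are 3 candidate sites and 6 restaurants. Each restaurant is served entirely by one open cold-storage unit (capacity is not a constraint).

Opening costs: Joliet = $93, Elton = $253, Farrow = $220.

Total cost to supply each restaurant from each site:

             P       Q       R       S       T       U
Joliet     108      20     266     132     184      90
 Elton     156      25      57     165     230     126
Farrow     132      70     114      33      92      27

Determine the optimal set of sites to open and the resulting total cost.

Open Farrow only; minimum total cost 688.

For any fixed open set, each restaurant goes to its cheapest open site; total = fixed + service.
{Farrow}: P→Farrow 132, Q→Farrow 70, R→Farrow 114, S→Farrow 33, T→Farrow 92, U→Farrow 27. Service 468; fixed 220; total 688.
{Joliet, Farrow}: P→Joliet 108, Q→Joliet 20, R→Farrow 114, S→Farrow 33, T→Farrow 92, U→Farrow 27. Service 394; fixed 313; total 707.
{Elton, Farrow}: service 366 + fixed 473 = 839
{Joliet, Elton, Farrow}: P→Joliet 108, Q→Joliet 20, R→Elton 57, S→Farrow 33, T→Farrow 92, U→Farrow 27. Service 337; fixed 566; total 903.
No other subset beats 688.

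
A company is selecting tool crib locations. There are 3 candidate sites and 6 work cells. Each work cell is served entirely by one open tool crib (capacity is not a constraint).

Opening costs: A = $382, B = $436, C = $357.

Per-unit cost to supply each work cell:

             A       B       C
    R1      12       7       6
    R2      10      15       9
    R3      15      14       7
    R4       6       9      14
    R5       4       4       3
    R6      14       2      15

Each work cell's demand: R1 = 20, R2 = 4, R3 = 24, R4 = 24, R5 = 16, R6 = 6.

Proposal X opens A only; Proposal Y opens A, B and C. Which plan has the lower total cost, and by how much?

Proposal X is cheaper by 389.

Proposal X: {A}: R1→A 12·20=240, R2→A 10·4=40, R3→A 15·24=360, R4→A 6·24=144, R5→A 4·16=64, R6→A 14·6=84. Service 932; fixed 382; total 1314.
Proposal Y: {A, B, C}: R1→C 6·20=120, R2→C 9·4=36, R3→C 7·24=168, R4→A 6·24=144, R5→C 3·16=48, R6→B 2·6=12. Service 528; fixed 1175; total 1703.
Difference: |1314 − 1703| = 389.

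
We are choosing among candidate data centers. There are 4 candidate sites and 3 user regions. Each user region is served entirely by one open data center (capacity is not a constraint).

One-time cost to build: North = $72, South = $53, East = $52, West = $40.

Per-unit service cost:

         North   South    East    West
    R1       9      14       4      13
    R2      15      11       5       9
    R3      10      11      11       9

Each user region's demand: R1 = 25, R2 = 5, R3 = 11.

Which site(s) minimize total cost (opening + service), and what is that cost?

For any fixed open set, each user region goes to its cheapest open site; total = fixed + service.
{East}: R1→East 4·25=100, R2→East 5·5=25, R3→East 11·11=121. Service 246; fixed 52; total 298.
{East, West}: service 224 + fixed 92 = 316
{South, East}: R1→East 4·25=100, R2→East 5·5=25, R3→South 11·11=121. Service 246; fixed 105; total 351.
{North, South, East, West}: service 224 + fixed 217 = 441
No other subset beats 298.

Open East only; minimum total cost 298.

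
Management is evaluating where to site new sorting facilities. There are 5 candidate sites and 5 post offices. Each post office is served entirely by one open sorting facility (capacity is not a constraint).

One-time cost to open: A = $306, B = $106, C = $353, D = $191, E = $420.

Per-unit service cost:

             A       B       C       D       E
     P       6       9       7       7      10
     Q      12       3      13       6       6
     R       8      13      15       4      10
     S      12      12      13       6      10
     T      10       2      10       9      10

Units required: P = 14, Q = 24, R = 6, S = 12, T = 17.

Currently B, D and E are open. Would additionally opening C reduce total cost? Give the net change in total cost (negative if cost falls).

Current service cost with {B, D, E}: 300.
Adding C: each post office re-picks its cheapest; new service cost 300, saving 0.
Extra fixed cost: 353. Net change = 353 − 0 = 353.
(Totals: 1017 → 1370.)

No — net change +353 (cost rises by 353).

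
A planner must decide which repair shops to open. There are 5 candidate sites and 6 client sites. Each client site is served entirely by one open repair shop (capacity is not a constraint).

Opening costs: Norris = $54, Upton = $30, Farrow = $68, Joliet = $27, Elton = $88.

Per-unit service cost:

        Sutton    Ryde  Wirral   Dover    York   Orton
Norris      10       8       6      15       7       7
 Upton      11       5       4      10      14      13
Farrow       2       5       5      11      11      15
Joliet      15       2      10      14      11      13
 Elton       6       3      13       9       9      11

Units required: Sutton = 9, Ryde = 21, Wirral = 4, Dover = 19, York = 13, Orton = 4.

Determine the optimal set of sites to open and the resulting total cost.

For any fixed open set, each client site goes to its cheapest open site; total = fixed + service.
{Norris, Farrow, Joliet}: Sutton→Farrow 2·9=18, Ryde→Joliet 2·21=42, Wirral→Farrow 5·4=20, Dover→Farrow 11·19=209, York→Norris 7·13=91, Orton→Norris 7·4=28. Service 408; fixed 149; total 557.
{Norris, Upton, Farrow, Joliet}: Sutton→Farrow 2·9=18, Ryde→Joliet 2·21=42, Wirral→Upton 4·4=16, Dover→Upton 10·19=190, York→Norris 7·13=91, Orton→Norris 7·4=28. Service 385; fixed 179; total 564.
{Norris, Upton, Joliet}: service 457 + fixed 111 = 568
{Norris, Upton, Farrow, Joliet, Elton}: Sutton→Farrow 2·9=18, Ryde→Joliet 2·21=42, Wirral→Upton 4·4=16, Dover→Elton 9·19=171, York→Norris 7·13=91, Orton→Norris 7·4=28. Service 366; fixed 267; total 633.
No other subset beats 557.

Open Norris, Farrow and Joliet; minimum total cost 557.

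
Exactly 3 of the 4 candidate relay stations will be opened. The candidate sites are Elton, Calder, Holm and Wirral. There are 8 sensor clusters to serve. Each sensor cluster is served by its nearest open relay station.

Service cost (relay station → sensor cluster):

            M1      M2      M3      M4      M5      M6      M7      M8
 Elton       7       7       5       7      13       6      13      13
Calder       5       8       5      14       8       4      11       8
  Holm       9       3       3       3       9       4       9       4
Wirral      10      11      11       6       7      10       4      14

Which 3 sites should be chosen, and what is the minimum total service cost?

Choose Calder, Holm and Wirral; total service cost 33.

With exactly 3 open, each sensor cluster uses its cheapest among the chosen.
{Calder, Holm, Wirral}: M1→Calder 5, M2→Holm 3, M3→Holm 3, M4→Holm 3, M5→Wirral 7, M6→Calder 4, M7→Wirral 4, M8→Holm 4. Service cost 33.
{Elton, Holm, Wirral}: service cost 35
{Elton, Calder, Holm}: service cost 39
Among all 4 size-3 choices, {Calder, Holm, Wirral} is lowest.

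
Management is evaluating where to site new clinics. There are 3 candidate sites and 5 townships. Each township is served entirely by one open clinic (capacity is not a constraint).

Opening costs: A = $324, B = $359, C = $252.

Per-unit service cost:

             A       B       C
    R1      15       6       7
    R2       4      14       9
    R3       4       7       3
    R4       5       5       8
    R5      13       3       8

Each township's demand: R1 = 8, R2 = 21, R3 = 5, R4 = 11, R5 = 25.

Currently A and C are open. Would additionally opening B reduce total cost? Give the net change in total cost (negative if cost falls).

No — net change +226 (cost rises by 226).

Current service cost with {A, C}: 410.
Adding B: each township re-picks its cheapest; new service cost 277, saving 133.
Extra fixed cost: 359. Net change = 359 − 133 = 226.
(Totals: 986 → 1212.)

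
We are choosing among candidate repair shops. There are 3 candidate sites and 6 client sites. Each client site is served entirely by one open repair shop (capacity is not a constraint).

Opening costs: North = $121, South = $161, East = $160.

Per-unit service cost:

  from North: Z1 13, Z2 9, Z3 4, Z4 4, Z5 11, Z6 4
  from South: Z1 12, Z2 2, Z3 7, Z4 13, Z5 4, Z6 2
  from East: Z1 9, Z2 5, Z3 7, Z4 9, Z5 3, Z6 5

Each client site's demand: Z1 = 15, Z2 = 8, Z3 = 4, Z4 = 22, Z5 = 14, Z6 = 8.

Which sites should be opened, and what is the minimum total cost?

Open North and East; minimum total cost 634.

For any fixed open set, each client site goes to its cheapest open site; total = fixed + service.
{North, East}: Z1→East 9·15=135, Z2→East 5·8=40, Z3→North 4·4=16, Z4→North 4·22=88, Z5→East 3·14=42, Z6→North 4·8=32. Service 353; fixed 281; total 634.
{East}: service 483 + fixed 160 = 643
{North, South}: Z1→South 12·15=180, Z2→South 2·8=16, Z3→North 4·4=16, Z4→North 4·22=88, Z5→South 4·14=56, Z6→South 2·8=16. Service 372; fixed 282; total 654.
{North, South, East}: service 313 + fixed 442 = 755
No other subset beats 634.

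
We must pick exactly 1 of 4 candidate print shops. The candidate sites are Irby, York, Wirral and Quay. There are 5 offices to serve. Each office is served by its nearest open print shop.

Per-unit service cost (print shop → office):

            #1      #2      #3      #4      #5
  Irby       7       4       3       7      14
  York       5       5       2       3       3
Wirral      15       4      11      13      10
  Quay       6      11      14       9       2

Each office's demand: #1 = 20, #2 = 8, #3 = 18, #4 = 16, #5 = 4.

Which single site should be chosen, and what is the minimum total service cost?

Choose York only; total service cost 236.

With exactly 1 open, each office uses its cheapest among the chosen.
{York}: #1→York 5·20=100, #2→York 5·8=40, #3→York 2·18=36, #4→York 3·16=48, #5→York 3·4=12. Service cost 236.
{Irby}: service cost 394
{Quay}: service cost 612
Among all 4 size-1 choices, {York} is lowest.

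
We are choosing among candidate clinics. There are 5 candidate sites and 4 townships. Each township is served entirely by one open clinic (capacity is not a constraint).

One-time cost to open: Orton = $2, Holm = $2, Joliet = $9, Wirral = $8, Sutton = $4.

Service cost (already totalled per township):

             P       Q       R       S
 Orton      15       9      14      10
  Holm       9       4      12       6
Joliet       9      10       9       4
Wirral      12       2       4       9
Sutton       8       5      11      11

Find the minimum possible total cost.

Minimum total cost: 31

For any fixed open set, each township goes to its cheapest open site; total = fixed + service.
{Holm, Wirral}: P→Holm 9, Q→Wirral 2, R→Wirral 4, S→Holm 6. Service 21; fixed 10; total 31.
{Orton, Holm, Wirral}: service 21 + fixed 12 = 33
{Holm}: service 31 + fixed 2 = 33
{Orton, Holm, Joliet, Wirral, Sutton}: service 18 + fixed 25 = 43
No other subset beats 31.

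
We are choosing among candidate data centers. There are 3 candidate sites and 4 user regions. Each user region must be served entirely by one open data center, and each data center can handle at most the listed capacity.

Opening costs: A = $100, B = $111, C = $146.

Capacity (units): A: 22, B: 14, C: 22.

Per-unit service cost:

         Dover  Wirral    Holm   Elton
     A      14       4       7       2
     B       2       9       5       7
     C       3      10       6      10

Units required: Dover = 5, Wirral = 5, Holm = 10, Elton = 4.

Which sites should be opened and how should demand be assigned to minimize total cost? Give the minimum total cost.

Open {A, B}: Dover→B 2·5=10, Wirral→A 4·5=20, Holm→A 7·10=70, Elton→A 2·4=8.
Loads: A carries 19/22, B carries 5/14. Service 108; fixed 211; total 319.
Next best feasible plan costs 339.

Minimum total cost: 319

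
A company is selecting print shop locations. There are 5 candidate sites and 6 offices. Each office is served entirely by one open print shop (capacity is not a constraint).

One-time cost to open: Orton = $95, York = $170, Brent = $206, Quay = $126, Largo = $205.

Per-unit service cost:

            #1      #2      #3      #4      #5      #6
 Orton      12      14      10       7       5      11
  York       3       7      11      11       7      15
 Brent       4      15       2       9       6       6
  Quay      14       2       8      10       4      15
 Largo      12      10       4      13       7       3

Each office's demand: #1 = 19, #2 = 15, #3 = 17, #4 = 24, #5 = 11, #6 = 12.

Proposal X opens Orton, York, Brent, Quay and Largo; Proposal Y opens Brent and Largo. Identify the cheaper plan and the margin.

Proposal X: {Orton, York, Brent, Quay, Largo}: #1→York 3·19=57, #2→Quay 2·15=30, #3→Brent 2·17=34, #4→Orton 7·24=168, #5→Quay 4·11=44, #6→Largo 3·12=36. Service 369; fixed 802; total 1171.
Proposal Y: {Brent, Largo}: #1→Brent 4·19=76, #2→Largo 10·15=150, #3→Brent 2·17=34, #4→Brent 9·24=216, #5→Brent 6·11=66, #6→Largo 3·12=36. Service 578; fixed 411; total 989.
Difference: |1171 − 989| = 182.

Proposal Y is cheaper by 182.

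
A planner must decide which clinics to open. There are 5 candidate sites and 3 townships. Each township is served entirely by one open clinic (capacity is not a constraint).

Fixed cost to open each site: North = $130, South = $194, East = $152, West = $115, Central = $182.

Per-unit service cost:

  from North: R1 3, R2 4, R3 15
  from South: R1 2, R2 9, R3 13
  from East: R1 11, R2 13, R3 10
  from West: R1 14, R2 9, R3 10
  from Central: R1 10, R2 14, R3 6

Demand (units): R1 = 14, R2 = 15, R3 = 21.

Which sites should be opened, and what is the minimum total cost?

For any fixed open set, each township goes to its cheapest open site; total = fixed + service.
{North, Central}: R1→North 3·14=42, R2→North 4·15=60, R3→Central 6·21=126. Service 228; fixed 312; total 540.
{North}: R1→North 3·14=42, R2→North 4·15=60, R3→North 15·21=315. Service 417; fixed 130; total 547.
{North, West}: service 312 + fixed 245 = 557
{North, South, East, West, Central}: service 214 + fixed 773 = 987
No other subset beats 540.

Open North and Central; minimum total cost 540.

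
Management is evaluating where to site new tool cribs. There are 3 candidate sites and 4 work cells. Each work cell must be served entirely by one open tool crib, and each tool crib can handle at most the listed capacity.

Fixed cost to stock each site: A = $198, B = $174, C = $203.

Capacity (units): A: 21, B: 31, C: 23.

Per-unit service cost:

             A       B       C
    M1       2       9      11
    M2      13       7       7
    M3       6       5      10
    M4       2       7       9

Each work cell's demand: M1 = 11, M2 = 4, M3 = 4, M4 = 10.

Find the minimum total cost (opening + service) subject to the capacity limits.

Open {B}: M1→B 9·11=99, M2→B 7·4=28, M3→B 5·4=20, M4→B 7·10=70.
Loads: B carries 29/31. Service 217; fixed 174; total 391.
Next best feasible plan costs 462.

Minimum total cost: 391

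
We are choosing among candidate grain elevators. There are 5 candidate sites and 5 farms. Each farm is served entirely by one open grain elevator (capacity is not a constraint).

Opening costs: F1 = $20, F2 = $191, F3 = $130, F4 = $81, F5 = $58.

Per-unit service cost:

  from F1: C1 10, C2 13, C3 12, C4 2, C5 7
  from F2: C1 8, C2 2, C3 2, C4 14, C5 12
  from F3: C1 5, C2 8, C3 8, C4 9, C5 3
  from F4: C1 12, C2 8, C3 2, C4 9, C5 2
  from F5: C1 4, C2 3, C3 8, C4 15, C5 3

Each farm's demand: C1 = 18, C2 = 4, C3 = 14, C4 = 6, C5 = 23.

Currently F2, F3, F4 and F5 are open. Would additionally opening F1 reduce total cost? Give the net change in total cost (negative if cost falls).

Yes — net change −22 (cost falls by 22).

Current service cost with {F2, F3, F4, F5}: 208.
Adding F1: each farm re-picks its cheapest; new service cost 166, saving 42.
Extra fixed cost: 20. Net change = 20 − 42 = -22.
(Totals: 668 → 646.)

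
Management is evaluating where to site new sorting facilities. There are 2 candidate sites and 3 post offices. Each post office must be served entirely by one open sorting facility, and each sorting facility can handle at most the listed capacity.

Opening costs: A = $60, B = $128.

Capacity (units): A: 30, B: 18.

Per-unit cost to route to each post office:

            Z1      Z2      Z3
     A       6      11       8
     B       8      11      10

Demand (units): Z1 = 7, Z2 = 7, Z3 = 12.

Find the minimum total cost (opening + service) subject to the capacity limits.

Minimum total cost: 275

Open {A}: Z1→A 6·7=42, Z2→A 11·7=77, Z3→A 8·12=96.
Loads: A carries 26/30. Service 215; fixed 60; total 275.
Next best feasible plan costs 403.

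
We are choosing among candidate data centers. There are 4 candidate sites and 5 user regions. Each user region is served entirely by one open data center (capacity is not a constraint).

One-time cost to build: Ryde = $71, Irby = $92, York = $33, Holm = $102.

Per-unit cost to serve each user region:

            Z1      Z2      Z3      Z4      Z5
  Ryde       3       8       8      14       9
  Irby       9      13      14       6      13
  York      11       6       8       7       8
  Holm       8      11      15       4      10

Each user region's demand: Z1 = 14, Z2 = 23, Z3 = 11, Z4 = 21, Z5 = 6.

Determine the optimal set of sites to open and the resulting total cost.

For any fixed open set, each user region goes to its cheapest open site; total = fixed + service.
{Ryde, York}: Z1→Ryde 3·14=42, Z2→York 6·23=138, Z3→Ryde 8·11=88, Z4→York 7·21=147, Z5→York 8·6=48. Service 463; fixed 104; total 567.
{York, Holm}: service 470 + fixed 135 = 605
{Ryde, York, Holm}: service 400 + fixed 206 = 606
{Ryde, Irby, York, Holm}: Z1→Ryde 3·14=42, Z2→York 6·23=138, Z3→Ryde 8·11=88, Z4→Holm 4·21=84, Z5→York 8·6=48. Service 400; fixed 298; total 698.
No other subset beats 567.

Open Ryde and York; minimum total cost 567.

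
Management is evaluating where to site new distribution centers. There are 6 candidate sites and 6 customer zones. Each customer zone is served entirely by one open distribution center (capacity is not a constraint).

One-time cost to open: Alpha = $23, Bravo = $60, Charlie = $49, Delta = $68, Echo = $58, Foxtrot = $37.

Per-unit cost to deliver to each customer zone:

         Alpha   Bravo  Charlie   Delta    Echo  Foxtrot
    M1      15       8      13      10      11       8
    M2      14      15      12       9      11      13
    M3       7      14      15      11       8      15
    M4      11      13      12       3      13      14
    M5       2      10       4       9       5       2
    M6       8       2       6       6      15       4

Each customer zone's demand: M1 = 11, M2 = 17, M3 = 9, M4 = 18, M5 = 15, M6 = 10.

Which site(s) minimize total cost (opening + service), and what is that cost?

For any fixed open set, each customer zone goes to its cheapest open site; total = fixed + service.
{Alpha, Delta, Foxtrot}: M1→Foxtrot 8·11=88, M2→Delta 9·17=153, M3→Alpha 7·9=63, M4→Delta 3·18=54, M5→Alpha 2·15=30, M6→Foxtrot 4·10=40. Service 428; fixed 128; total 556.
{Alpha, Bravo, Delta}: service 408 + fixed 151 = 559
{Alpha, Delta}: service 470 + fixed 91 = 561
{Alpha, Bravo, Charlie, Delta, Echo, Foxtrot}: M1→Bravo 8·11=88, M2→Delta 9·17=153, M3→Alpha 7·9=63, M4→Delta 3·18=54, M5→Alpha 2·15=30, M6→Bravo 2·10=20. Service 408; fixed 295; total 703.
No other subset beats 556.

Open Alpha, Delta and Foxtrot; minimum total cost 556.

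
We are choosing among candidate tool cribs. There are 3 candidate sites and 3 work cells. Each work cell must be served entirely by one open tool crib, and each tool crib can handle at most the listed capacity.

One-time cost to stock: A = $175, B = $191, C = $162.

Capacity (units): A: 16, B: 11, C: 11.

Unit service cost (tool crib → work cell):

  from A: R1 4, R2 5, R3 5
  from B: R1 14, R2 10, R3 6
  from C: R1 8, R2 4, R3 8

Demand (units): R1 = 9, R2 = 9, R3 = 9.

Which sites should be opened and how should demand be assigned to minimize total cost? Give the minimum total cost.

Minimum total cost: 654

Open {A, B, C}: R1→A 4·9=36, R2→C 4·9=36, R3→B 6·9=54.
Loads: A carries 9/16, B carries 9/11, C carries 9/11. Service 126; fixed 528; total 654.
Next best feasible plan costs 699.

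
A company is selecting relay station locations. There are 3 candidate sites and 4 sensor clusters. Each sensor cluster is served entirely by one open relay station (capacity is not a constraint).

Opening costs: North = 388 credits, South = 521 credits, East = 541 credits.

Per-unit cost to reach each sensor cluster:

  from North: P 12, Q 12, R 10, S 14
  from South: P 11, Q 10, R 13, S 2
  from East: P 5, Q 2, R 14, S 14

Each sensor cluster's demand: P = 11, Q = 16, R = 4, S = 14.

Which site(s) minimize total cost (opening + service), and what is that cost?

Open East only; minimum total cost 880.

For any fixed open set, each sensor cluster goes to its cheapest open site; total = fixed + service.
{East}: P→East 5·11=55, Q→East 2·16=32, R→East 14·4=56, S→East 14·14=196. Service 339; fixed 541; total 880.
{South}: P→South 11·11=121, Q→South 10·16=160, R→South 13·4=52, S→South 2·14=28. Service 361; fixed 521; total 882.
{North}: service 560 + fixed 388 = 948
{North, South, East}: P→East 5·11=55, Q→East 2·16=32, R→North 10·4=40, S→South 2·14=28. Service 155; fixed 1450; total 1605.
(All 7 nonempty subsets were checked; East only is lowest.)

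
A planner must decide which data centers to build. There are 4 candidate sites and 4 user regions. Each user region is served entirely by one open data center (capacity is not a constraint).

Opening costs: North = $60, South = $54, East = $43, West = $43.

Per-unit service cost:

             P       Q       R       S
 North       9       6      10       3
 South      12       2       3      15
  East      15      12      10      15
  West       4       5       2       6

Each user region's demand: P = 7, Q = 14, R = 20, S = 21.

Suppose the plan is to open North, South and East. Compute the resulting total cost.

Total cost: 371

Each user region is assigned to its cheapest site among the open ones.
{North, South, East}: P→North 9·7=63, Q→South 2·14=28, R→South 3·20=60, S→North 3·21=63. Service 214; fixed 157; total 371.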